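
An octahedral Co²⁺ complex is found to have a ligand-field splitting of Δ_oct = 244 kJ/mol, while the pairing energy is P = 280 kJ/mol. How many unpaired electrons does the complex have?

3

Group 9 minus oxidation state +2 gives a d⁷ configuration for Co²⁺.
With Δ_oct < P the complex is high-spin.
Filling d⁷ accordingly: t₂g⁵ eg².
Unpaired electrons: 3.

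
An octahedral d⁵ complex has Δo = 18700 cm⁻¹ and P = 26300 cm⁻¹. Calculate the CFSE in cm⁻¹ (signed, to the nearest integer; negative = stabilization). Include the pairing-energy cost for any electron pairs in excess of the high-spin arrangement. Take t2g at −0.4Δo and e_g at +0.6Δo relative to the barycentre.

0

Since Δo = 18700 cm⁻¹ < P = 26300 cm⁻¹, the complex adopts the high-spin configuration.
Filling d⁵ accordingly: t2g^3 e_g^2.
Orbital CFSE = 0.0Δo = 0.0 × 18700 = 0 cm⁻¹.
High-spin has no excess pairs, so no pairing correction applies.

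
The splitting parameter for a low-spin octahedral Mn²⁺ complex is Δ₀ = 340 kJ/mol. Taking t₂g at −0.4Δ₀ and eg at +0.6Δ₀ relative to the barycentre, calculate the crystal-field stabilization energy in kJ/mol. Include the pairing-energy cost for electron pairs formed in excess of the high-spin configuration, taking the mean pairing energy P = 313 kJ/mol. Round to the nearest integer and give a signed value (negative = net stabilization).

-54

Mn sits in group 7; removing 2 electrons leaves Mn²⁺ with 7 − 2 = 5 d electrons.
Configuration: t₂g⁵ eg⁰.
Orbital CFSE = 5(-0.4) + 0(0.6) = -2.0Δ₀ = -2.0 × 340 = -680 kJ/mol.
Relative to high-spin t₂g³ eg² (0 paired), the low-spin configuration has 2 additional pairs, contributing +2 × 313 = +626 kJ/mol.
Net CFSE = -680 + 626 = -54 kJ/mol.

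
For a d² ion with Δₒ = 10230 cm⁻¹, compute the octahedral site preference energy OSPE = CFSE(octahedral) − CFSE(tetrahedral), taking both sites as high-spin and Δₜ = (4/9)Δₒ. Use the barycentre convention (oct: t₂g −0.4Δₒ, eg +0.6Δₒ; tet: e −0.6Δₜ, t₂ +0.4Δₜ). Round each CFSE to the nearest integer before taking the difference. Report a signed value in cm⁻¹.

-2728

Octahedral (high-spin): t₂g² eg⁰, CFSE = 2(−0.4) + 0(+0.6) = -0.8Δₒ = -0.8 × 10230 = -8184 cm⁻¹.
In a tetrahedral site the filling is e² t₂⁰: CFSE(tet) = -1.2Δₜ = -1.2 × (4/9)(10230) = -5456 cm⁻¹.
Subtracting, OSPE = -8184 − (-5456) = -2728 cm⁻¹.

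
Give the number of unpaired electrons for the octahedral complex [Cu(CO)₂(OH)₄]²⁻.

Ligand charges: 2×(+0) from CO and 4×(-1) from OH⁻ sum to -4; with overall charge -2, Cu is +2.
Cu sits in group 11; removing 2 electrons leaves Cu²⁺ with 11 − 2 = 9 d electrons.
Configuration: t₂g⁶ eg³, giving 1 unpaired electron.

1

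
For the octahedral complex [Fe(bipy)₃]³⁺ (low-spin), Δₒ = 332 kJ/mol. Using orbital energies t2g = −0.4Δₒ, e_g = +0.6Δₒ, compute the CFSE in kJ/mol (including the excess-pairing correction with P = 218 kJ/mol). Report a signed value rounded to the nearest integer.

bipy is neutral, so the +3 overall charge sits on Fe: oxidation state +3.
Group 8 minus oxidation state +3 gives a d⁵ configuration for Fe³⁺.
Electron filling gives t2g^5 e_g^0.
Orbital CFSE = 5(-0.4) + 0(0.6) = -2.0Δₒ = -2.0 × 332 = -664 kJ/mol.
High-spin d⁵ would be t2g^3 e_g^2 with 0 pairs; low-spin has 2, so 2 excess pairs cost +2P = +436 kJ/mol.
Net CFSE = -664 + 436 = -228 kJ/mol.

-228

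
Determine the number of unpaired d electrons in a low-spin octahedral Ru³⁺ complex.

1

Ru is in group 8, so Ru³⁺ is d⁵ (8 − 3 = 5).
Configuration: t₂g⁵ eg⁰, giving 1 unpaired electron.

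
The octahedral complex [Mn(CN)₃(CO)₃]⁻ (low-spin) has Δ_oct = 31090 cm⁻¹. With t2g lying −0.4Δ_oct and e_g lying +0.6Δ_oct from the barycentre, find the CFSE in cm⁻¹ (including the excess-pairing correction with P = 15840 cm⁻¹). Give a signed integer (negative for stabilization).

-30500

Ligand charges: 3×(-1) from CN⁻ and 3×(+0) from CO sum to -3; with overall charge -1, Mn is +2.
Mn sits in group 7; removing 2 electrons leaves Mn²⁺ with 7 − 2 = 5 d electrons.
Electron filling gives t2g^5 e_g^0.
The orbital stabilization is -2.0Δ_oct = -2.0 × 31090 = -62180 cm⁻¹.
Relative to high-spin t2g^3 e_g^2 (0 paired), the low-spin configuration has 2 additional pairs, contributing +2 × 15840 = +31680 cm⁻¹.
Overall CFSE = -62180 + 31680 = -30500 cm⁻¹.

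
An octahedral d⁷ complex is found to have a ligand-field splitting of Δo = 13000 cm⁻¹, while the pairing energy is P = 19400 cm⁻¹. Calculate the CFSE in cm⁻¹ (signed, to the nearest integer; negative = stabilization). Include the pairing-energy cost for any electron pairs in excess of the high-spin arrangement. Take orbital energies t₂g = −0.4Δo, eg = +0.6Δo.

Here Δo < P (13000 < 19400), so the high-spin state is favoured.
Filling d⁷ accordingly: t₂g⁵ eg².
Orbital CFSE = -0.8Δo = -0.8 × 13000 = -10400 cm⁻¹.
High-spin has no excess pairs, so no pairing correction applies.

-10400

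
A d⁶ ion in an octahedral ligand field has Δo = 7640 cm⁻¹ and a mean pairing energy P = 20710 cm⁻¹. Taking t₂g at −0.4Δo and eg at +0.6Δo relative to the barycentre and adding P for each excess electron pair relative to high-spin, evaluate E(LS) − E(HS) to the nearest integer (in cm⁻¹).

High-spin: t₂g⁴ eg², CFSE = -0.4Δo = -3056 cm⁻¹.
For low-spin the configuration is t₂g⁶ eg⁰: orbital energy -2.4 × 7640 = -18336 cm⁻¹, and 2 additional pairs relative to high-spin add 41420 cm⁻¹, giving 23084 cm⁻¹.
The difference is 23084 − (-3056) = 26140 cm⁻¹, so high-spin lies lower.

26140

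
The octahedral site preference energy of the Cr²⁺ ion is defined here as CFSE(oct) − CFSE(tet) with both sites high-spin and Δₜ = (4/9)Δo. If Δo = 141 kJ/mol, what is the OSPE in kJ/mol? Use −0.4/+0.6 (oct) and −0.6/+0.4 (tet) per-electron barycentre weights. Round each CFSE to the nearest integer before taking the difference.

-60

Group 6 minus oxidation state +2 gives a d⁴ configuration for Cr²⁺.
Octahedral high-spin t2g^3 e_g^1: CFSE = -0.6 × 141 = -85 kJ/mol.
In a tetrahedral site the filling is e^2 t2^2: CFSE(tet) = -0.4Δₜ = -0.4 × (4/9)(141) = -25 kJ/mol.
OSPE = CFSE(oct) − CFSE(tet) = -85 − (-25) = -60 kJ/mol.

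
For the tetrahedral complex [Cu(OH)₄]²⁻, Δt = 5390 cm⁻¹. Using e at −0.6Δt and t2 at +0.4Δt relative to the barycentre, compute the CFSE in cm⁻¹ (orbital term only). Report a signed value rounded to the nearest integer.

Each OH⁻ contributes -1; 4 × (-1) = -4. With overall charge -2, Cu is in the +2 oxidation state.
Group 11 minus oxidation state +2 gives a d⁹ configuration for Cu²⁺.
Tetrahedral splitting is small, so the complex is high-spin.
The d⁹ electrons fill as e^4 t2^5.
CFSE(orbital) = 4×(-0.6Δt) + 5×(0.4Δt) = -0.4Δt; with Δt = 5390 cm⁻¹ that is -2156 cm⁻¹.

-2156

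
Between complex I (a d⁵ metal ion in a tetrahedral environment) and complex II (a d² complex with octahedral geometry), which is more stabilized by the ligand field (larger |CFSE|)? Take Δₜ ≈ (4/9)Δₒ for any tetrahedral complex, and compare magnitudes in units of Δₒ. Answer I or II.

II

I: With tetrahedral geometry the complex is necessarily high-spin; e^2 t2^3, CFSE = 0.0Δₜ ≈ 0.00Δₒ.
II: For octahedral d² the high- and low-spin configurations coincide; t₂g² eg⁰, CFSE = -0.8Δₒ.
So II has the larger |CFSE|.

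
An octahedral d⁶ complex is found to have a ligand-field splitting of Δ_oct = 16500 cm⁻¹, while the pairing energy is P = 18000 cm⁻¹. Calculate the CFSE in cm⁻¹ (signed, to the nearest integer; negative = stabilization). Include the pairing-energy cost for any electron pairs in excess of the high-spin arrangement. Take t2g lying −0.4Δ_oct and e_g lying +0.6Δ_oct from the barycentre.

Since Δ_oct = 16500 cm⁻¹ < P = 18000 cm⁻¹, the complex adopts the high-spin configuration.
Configuration: t2g^4 e_g^2.
Orbital CFSE = -0.4Δ_oct = -0.4 × 16500 = -6600 cm⁻¹.
High-spin has no excess pairs, so no pairing correction applies.

-6600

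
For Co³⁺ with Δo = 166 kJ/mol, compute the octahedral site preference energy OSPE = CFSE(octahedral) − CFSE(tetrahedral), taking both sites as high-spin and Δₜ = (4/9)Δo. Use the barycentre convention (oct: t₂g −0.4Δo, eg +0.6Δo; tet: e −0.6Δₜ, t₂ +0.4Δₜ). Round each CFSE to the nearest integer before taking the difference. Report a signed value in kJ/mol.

Co³⁺: group 9, so d-count = 9 − 3 = 6.
In an octahedral site d⁶ (HS) is t2g^4 e_g^2, giving CFSE(oct) = -0.4Δo = -66 kJ/mol.
Tetrahedral e^3 t2^3 gives -0.6Δₜ = -0.6 × (4/9) × 166 = -44 kJ/mol.
Subtracting, OSPE = -66 − (-44) = -22 kJ/mol.

-22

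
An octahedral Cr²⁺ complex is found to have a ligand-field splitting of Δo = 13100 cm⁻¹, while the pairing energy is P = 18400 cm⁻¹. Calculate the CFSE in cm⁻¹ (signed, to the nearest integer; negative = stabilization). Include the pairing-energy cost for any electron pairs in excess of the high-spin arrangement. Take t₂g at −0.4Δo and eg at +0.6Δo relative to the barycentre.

Cr sits in group 6; removing 2 electrons leaves Cr²⁺ with 6 − 2 = 4 d electrons.
With Δo < P the complex is high-spin.
Filling d⁴ accordingly: t₂g³ eg¹.
Orbital CFSE = -0.6Δo = -0.6 × 13100 = -7860 cm⁻¹.
High-spin has no excess pairs, so no pairing correction applies.

-7860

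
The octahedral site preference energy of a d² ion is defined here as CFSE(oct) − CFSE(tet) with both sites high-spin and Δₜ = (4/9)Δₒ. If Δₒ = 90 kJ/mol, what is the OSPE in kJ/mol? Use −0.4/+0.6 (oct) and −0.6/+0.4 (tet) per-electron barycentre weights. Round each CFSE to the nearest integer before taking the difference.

-24

In an octahedral site d² (HS) is t2g^2 e_g^0, giving CFSE(oct) = -0.8Δₒ = -72 kJ/mol.
In a tetrahedral site the filling is e^2 t2^0: CFSE(tet) = -1.2Δₜ = -1.2 × (4/9)(90) = -48 kJ/mol.
Subtracting, OSPE = -72 − (-48) = -24 kJ/mol.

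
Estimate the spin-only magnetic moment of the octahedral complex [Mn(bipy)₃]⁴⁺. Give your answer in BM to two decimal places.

3.87 BM

bipy is neutral, so the +4 overall charge sits on Mn: oxidation state +4.
Group 7 minus oxidation state +4 gives a d³ configuration for Mn⁴⁺.
For octahedral d³ the high- and low-spin configurations coincide.
Configuration: t₂g³ eg⁰ → 3 unpaired electrons.
μ(spin-only) = √[3(3+2)] = √15 ≈ 3.87 BM.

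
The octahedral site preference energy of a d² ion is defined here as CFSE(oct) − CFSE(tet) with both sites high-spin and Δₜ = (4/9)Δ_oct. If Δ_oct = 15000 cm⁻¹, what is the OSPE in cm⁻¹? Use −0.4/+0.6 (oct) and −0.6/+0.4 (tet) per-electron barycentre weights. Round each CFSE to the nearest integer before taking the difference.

-4000

In an octahedral site d² (HS) is t2g^2 e_g^0, giving CFSE(oct) = -0.8Δ_oct = -12000 cm⁻¹.
In a tetrahedral site the filling is e^2 t2^0: CFSE(tet) = -1.2Δₜ = -1.2 × (4/9)(15000) = -8000 cm⁻¹.
OSPE = -12000 − (-8000) = -4000 cm⁻¹.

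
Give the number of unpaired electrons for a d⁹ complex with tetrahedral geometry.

With tetrahedral geometry the complex is necessarily high-spin.
Configuration: e⁴ t₂⁵, giving 1 unpaired electron.

1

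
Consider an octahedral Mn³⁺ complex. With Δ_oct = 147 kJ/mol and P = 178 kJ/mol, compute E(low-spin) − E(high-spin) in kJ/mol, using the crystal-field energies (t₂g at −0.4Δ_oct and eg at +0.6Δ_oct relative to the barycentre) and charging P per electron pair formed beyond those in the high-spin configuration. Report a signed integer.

31

Mn sits in group 7; removing 3 electrons leaves Mn³⁺ with 7 − 3 = 4 d electrons.
High-spin d⁴ fills as t₂g³ eg¹ with CFSE 3(−0.4) + 1(+0.6) = -0.6Δ_oct = -88 kJ/mol.
Low-spin: t₂g⁴ eg⁰, orbital CFSE = -1.6Δ_oct = -235 kJ/mol; plus 1 excess pair × P = +178 kJ/mol; total -57 kJ/mol.
Thus E(LS) − E(HS) = 31 kJ/mol.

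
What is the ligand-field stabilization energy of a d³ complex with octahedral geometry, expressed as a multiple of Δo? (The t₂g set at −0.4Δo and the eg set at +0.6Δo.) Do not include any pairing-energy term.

-1.2 Δo

Configuration: t₂g³ eg⁰.
CFSE = 3(-0.4Δo) + 0(0.6Δo) = -1.2Δo + 0.0Δo = -1.2Δo.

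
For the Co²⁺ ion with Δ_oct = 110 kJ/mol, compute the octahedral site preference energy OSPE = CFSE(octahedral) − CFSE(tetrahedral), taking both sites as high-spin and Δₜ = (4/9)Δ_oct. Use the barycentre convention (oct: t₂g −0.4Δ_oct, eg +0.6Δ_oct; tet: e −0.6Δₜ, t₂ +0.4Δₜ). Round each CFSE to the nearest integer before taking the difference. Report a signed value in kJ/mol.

-29

Co²⁺: group 9, so d-count = 9 − 2 = 7.
Octahedral (high-spin): t₂g⁵ eg², CFSE = 5(−0.4) + 2(+0.6) = -0.8Δ_oct = -0.8 × 110 = -88 kJ/mol.
Tetrahedral: e⁴ t₂³, CFSE = 4(−0.6) + 3(+0.4) = -1.2Δₜ = -1.2 × (4/9) × 110 = -59 kJ/mol.
OSPE = CFSE(oct) − CFSE(tet) = -88 − (-59) = -29 kJ/mol.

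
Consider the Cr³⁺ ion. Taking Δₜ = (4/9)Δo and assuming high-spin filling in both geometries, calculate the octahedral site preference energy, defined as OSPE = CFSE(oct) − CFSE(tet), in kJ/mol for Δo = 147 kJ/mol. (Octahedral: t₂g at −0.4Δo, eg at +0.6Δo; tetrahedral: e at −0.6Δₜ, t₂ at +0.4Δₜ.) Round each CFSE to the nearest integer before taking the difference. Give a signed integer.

-124

Group 6 minus oxidation state +3 gives a d³ configuration for Cr³⁺.
Octahedral (high-spin): t₂g³ eg⁰, CFSE = 3(−0.4) + 0(+0.6) = -1.2Δo = -1.2 × 147 = -176 kJ/mol.
In a tetrahedral site the filling is e² t₂¹: CFSE(tet) = -0.8Δₜ = -0.8 × (4/9)(147) = -52 kJ/mol.
OSPE = -176 − (-52) = -124 kJ/mol.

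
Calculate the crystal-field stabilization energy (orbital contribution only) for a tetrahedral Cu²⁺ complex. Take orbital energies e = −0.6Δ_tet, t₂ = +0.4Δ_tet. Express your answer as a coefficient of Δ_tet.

Cu is in group 11, so Cu²⁺ is d⁹ (11 − 2 = 9).
With tetrahedral geometry the complex is necessarily high-spin.
Configuration: e⁴ t₂⁵.
CFSE = 4(-0.6Δ_tet) + 5(0.4Δ_tet) = -2.4Δ_tet + 2.0Δ_tet = -0.4Δ_tet.

-0.4 Δ_tet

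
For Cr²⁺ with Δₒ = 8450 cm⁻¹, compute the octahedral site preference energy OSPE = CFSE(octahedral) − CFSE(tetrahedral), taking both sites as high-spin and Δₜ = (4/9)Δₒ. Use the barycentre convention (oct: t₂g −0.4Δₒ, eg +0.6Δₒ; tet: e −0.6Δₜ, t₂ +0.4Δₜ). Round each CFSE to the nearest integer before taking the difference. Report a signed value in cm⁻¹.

Cr sits in group 6; removing 2 electrons leaves Cr²⁺ with 6 − 2 = 4 d electrons.
Octahedral (high-spin): t₂g³ eg¹, CFSE = 3(−0.4) + 1(+0.6) = -0.6Δₒ = -0.6 × 8450 = -5070 cm⁻¹.
Tetrahedral: e² t₂², CFSE = 2(−0.6) + 2(+0.4) = -0.4Δₜ = -0.4 × (4/9) × 8450 = -1502 cm⁻¹.
OSPE = -5070 − (-1502) = -3568 cm⁻¹.

-3568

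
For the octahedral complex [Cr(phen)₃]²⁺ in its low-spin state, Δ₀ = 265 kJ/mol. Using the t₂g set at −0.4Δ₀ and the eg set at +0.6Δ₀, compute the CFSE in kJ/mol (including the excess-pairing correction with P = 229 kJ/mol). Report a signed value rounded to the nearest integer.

-195

phen is neutral, so the +2 overall charge sits on Cr: oxidation state +2.
Cr is in group 6, so Cr²⁺ is d⁴ (6 − 2 = 4).
Configuration: t₂g⁴ eg⁰.
Orbital CFSE = 4(-0.4) + 0(0.6) = -1.6Δ₀ = -1.6 × 265 = -424 kJ/mol.
High-spin d⁴ would be t₂g³ eg¹ with 0 pairs; low-spin has 1, so 1 excess pair costs +1P = +229 kJ/mol.
Combining: -424 + 229 = -195 kJ/mol.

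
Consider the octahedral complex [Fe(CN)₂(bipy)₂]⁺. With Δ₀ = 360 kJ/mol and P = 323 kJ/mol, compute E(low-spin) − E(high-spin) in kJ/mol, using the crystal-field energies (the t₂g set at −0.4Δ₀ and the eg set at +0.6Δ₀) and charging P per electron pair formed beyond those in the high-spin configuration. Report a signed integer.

Ligand charges: 2×(-1) from CN⁻ and 2×(+0) from bipy sum to -2; with overall charge +1, Fe is +3.
Fe is in group 8, so Fe³⁺ is d⁵ (8 − 3 = 5).
In the high-spin limit (t₂g³ eg²) the orbital term is 0.0Δ₀ = 0 kJ/mol, with no excess pairing.
Low-spin t₂g⁵ eg⁰ gives -2.0Δ₀ = -720 kJ/mol, but forming 2 extra pairs costs 2P = 646 kJ/mol, so E(LS) = -720 + 646 = -74 kJ/mol.
Thus E(LS) − E(HS) = -74 kJ/mol.

-74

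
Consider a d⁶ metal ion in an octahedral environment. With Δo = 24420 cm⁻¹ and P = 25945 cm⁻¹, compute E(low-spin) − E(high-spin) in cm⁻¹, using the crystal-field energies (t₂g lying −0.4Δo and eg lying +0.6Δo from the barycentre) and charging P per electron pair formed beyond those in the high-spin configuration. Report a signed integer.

3050

High-spin d⁶ fills as t₂g⁴ eg² with CFSE 4(−0.4) + 2(+0.6) = -0.4Δo = -9768 cm⁻¹.
Low-spin: t₂g⁶ eg⁰, orbital CFSE = -2.4Δo = -58608 cm⁻¹; plus 2 excess pairs × P = +51890 cm⁻¹; total -6718 cm⁻¹.
Thus E(LS) − E(HS) = 3050 cm⁻¹.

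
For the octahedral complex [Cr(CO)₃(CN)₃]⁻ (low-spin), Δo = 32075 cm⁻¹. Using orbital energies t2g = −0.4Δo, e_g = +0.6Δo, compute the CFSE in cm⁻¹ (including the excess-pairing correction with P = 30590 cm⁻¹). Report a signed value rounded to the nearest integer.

Ligand charges: 3×(+0) from CO and 3×(-1) from CN⁻ sum to -3; with overall charge -1, Cr is +2.
Cr sits in group 6; removing 2 electrons leaves Cr²⁺ with 6 − 2 = 4 d electrons.
Electron filling gives t2g^4 e_g^0.
The orbital stabilization is -1.6Δo = -1.6 × 32075 = -51320 cm⁻¹.
Relative to high-spin t2g^3 e_g^1 (0 paired), the low-spin configuration has 1 additional pair, contributing +1 × 30590 = +30590 cm⁻¹.
Combining: -51320 + 30590 = -20730 cm⁻¹.

-20730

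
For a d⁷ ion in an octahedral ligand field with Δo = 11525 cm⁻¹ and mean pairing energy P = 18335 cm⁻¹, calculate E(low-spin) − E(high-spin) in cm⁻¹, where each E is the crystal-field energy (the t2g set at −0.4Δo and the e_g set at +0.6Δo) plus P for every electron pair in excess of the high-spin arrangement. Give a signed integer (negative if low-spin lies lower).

High-spin: t2g^5 e_g^2, CFSE = -0.8Δo = -9220 cm⁻¹.
Low-spin: t2g^6 e_g^1, orbital CFSE = -1.8Δo = -20745 cm⁻¹; plus 1 excess pair × P = +18335 cm⁻¹; total -2410 cm⁻¹.
Thus E(LS) − E(HS) = 6810 cm⁻¹.

6810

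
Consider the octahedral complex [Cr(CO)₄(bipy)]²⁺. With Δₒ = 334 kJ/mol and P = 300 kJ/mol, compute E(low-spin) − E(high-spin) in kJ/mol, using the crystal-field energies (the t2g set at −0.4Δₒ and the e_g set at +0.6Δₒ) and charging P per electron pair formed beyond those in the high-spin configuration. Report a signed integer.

Ligand charges: 4×(+0) from CO and 1×(+0) from bipy sum to +0; with overall charge +2, Cr is +2.
Cr²⁺: group 6, so d-count = 6 − 2 = 4.
High-spin d⁴ fills as t2g^3 e_g^1 with CFSE 3(−0.4) + 1(+0.6) = -0.6Δₒ = -200 kJ/mol.
Low-spin: t2g^4 e_g^0, orbital CFSE = -1.6Δₒ = -534 kJ/mol; plus 1 excess pair × P = +300 kJ/mol; total -234 kJ/mol.
Thus E(LS) − E(HS) = -34 kJ/mol.

-34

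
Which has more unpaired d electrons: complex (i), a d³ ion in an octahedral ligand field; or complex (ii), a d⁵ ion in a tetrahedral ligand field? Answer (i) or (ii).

(i): t2g^3 e_g^0 → 3 unpaired.
(ii): Tetrahedral fields are weak (Δₜ ≈ 4/9 Δₒ), so electrons fill high-spin; e^2 t2^3 → 5 unpaired.
So (ii) has more unpaired electrons.

(ii)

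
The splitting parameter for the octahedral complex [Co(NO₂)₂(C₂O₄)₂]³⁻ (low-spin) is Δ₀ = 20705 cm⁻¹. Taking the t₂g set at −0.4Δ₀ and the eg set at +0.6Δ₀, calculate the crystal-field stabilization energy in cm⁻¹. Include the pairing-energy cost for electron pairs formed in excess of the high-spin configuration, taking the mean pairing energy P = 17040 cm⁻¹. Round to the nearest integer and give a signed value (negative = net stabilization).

Ligand charges: 2×(-1) from NO₂⁻ and 2×(-2) from C₂O₄²⁻ sum to -6; with overall charge -3, Co is +3.
Co is in group 9, so Co³⁺ is d⁶ (9 − 3 = 6).
Electron filling gives t₂g⁶ eg⁰.
CFSE(orbital) = 6×(-0.4Δ₀) + 0×(0.6Δ₀) = -2.4Δ₀; with Δ₀ = 20705 cm⁻¹ that is -49692 cm⁻¹.
High-spin d⁶ would be t₂g⁴ eg² with 1 pair; low-spin has 3, so 2 excess pairs cost +2P = +34080 cm⁻¹.
Overall CFSE = -49692 + 34080 = -15612 cm⁻¹.

-15612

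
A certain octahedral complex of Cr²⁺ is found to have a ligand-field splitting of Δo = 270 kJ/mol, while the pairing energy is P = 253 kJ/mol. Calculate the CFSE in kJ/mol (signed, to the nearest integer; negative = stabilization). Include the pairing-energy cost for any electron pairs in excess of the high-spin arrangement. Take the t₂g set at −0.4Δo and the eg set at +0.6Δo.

-179

Cr²⁺: group 6, so d-count = 6 − 2 = 4.
With Δo > P the complex is low-spin.
Configuration: t₂g⁴ eg⁰.
Orbital CFSE = -1.6Δo = -1.6 × 270 = -432 kJ/mol.
Excess pairs vs high-spin: 1 − 0 = 1; pairing cost = +253 kJ/mol.
Net CFSE = -432 + 253 = -179 kJ/mol.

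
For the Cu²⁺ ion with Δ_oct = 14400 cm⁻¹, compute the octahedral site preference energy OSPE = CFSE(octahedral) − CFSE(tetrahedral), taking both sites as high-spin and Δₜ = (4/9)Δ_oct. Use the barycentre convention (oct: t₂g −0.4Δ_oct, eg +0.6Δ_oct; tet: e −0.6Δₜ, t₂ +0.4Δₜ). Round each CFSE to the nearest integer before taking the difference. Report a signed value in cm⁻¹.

Cu sits in group 11; removing 2 electrons leaves Cu²⁺ with 11 − 2 = 9 d electrons.
In an octahedral site d⁹ (HS) is t2g^6 e_g^3, giving CFSE(oct) = -0.6Δ_oct = -8640 cm⁻¹.
In a tetrahedral site the filling is e^4 t2^5: CFSE(tet) = -0.4Δₜ = -0.4 × (4/9)(14400) = -2560 cm⁻¹.
OSPE = CFSE(oct) − CFSE(tet) = -8640 − (-2560) = -6080 cm⁻¹.

-6080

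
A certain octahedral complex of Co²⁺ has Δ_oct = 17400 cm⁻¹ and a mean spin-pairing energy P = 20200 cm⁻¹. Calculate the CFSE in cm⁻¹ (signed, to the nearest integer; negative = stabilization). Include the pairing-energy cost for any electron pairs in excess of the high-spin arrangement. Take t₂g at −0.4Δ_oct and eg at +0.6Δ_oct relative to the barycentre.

-13920

Co²⁺: group 9, so d-count = 9 − 2 = 7.
With Δ_oct < P the complex is high-spin.
Configuration: t₂g⁵ eg².
Orbital CFSE = -0.8Δ_oct = -0.8 × 17400 = -13920 cm⁻¹.
High-spin has no excess pairs, so no pairing correction applies.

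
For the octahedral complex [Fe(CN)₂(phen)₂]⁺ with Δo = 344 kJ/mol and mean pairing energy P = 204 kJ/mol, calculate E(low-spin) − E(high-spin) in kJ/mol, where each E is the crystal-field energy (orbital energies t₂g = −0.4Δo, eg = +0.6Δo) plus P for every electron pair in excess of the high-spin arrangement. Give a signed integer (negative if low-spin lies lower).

Ligand charges: 2×(-1) from CN⁻ and 2×(+0) from phen sum to -2; with overall charge +1, Fe is +3.
Fe is in group 8, so Fe³⁺ is d⁵ (8 − 3 = 5).
High-spin d⁵ fills as t₂g³ eg² with CFSE 3(−0.4) + 2(+0.6) = 0.0Δo = 0 kJ/mol.
For low-spin the configuration is t₂g⁵ eg⁰: orbital energy -2.0 × 344 = -688 kJ/mol, and 2 additional pairs relative to high-spin add 408 kJ/mol, giving -280 kJ/mol.
E(LS) − E(HS) = -280 − (0) = -280 kJ/mol.

-280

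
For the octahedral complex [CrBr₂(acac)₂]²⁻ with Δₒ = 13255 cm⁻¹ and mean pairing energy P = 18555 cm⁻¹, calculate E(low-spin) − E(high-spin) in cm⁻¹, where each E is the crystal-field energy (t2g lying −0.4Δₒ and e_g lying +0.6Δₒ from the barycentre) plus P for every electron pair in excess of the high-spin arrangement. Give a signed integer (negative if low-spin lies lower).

5300

Ligand charges: 2×(-1) from Br⁻ and 2×(-1) from acac⁻ sum to -4; with overall charge -2, Cr is +2.
Cr²⁺: group 6, so d-count = 6 − 2 = 4.
High-spin d⁴ fills as t2g^3 e_g^1 with CFSE 3(−0.4) + 1(+0.6) = -0.6Δₒ = -7953 cm⁻¹.
Low-spin t2g^4 e_g^0 gives -1.6Δₒ = -21208 cm⁻¹, but forming 1 extra pair costs 1P = 18555 cm⁻¹, so E(LS) = -21208 + 18555 = -2653 cm⁻¹.
The difference is -2653 − (-7953) = 5300 cm⁻¹, so high-spin lies lower.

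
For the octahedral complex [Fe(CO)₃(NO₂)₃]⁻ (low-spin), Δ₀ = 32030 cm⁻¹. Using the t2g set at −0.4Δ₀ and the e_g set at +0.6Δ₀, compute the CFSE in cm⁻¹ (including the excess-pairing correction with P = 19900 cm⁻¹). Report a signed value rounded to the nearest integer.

-37072

Ligand charges: 3×(+0) from CO and 3×(-1) from NO₂⁻ sum to -3; with overall charge -1, Fe is +2.
Fe is in group 8, so Fe²⁺ is d⁶ (8 − 2 = 6).
Electron filling gives t2g^6 e_g^0.
The orbital stabilization is -2.4Δ₀ = -2.4 × 32030 = -76872 cm⁻¹.
High-spin d⁶ would be t2g^4 e_g^2 with 1 pair; low-spin has 3, so 2 excess pairs cost +2P = +39800 cm⁻¹.
Net CFSE = -76872 + 39800 = -37072 cm⁻¹.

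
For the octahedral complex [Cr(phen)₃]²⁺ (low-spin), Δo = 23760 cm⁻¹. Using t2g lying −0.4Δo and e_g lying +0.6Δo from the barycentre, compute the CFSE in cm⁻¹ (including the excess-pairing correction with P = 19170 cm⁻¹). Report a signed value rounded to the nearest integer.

-18846

phen is neutral, so the +2 overall charge sits on Cr: oxidation state +2.
Group 6 minus oxidation state +2 gives a d⁴ configuration for Cr²⁺.
The d⁴ electrons fill as t2g^4 e_g^0.
The orbital stabilization is -1.6Δo = -1.6 × 23760 = -38016 cm⁻¹.
Relative to high-spin t2g^3 e_g^1 (0 paired), the low-spin configuration has 1 additional pair, contributing +1 × 19170 = +19170 cm⁻¹.
Overall CFSE = -38016 + 19170 = -18846 cm⁻¹.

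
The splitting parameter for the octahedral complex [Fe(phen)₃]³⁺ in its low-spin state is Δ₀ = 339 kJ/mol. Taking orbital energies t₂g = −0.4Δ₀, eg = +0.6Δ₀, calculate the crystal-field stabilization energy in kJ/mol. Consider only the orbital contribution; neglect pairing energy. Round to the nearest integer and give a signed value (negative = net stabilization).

phen is neutral, so the +3 overall charge sits on Fe: oxidation state +3.
Fe is in group 8, so Fe³⁺ is d⁵ (8 − 3 = 5).
The d⁵ electrons fill as t₂g⁵ eg⁰.
CFSE(orbital) = 5×(-0.4Δ₀) + 0×(0.6Δ₀) = -2.0Δ₀; with Δ₀ = 339 kJ/mol that is -678 kJ/mol.

-678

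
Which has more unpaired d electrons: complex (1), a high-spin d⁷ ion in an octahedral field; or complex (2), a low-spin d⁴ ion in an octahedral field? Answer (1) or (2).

(1): t2g^5 e_g^2 → 3 unpaired.
(2): t₂g⁴ eg⁰ → 2 unpaired.
So (1) has more unpaired electrons.

(1)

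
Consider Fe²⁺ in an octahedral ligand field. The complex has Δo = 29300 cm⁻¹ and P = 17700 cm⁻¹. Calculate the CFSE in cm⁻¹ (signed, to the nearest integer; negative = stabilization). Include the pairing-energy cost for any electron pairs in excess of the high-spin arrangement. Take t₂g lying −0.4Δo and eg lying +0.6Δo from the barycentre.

Group 8 minus oxidation state +2 gives a d⁶ configuration for Fe²⁺.
Δo > P, so pairing is preferred: the ground state is low-spin.
That gives t₂g⁶ eg⁰.
Orbital CFSE = -2.4Δo = -2.4 × 29300 = -70320 cm⁻¹.
Excess pairs vs high-spin: 3 − 1 = 2; pairing cost = +35400 cm⁻¹.
Net CFSE = -70320 + 35400 = -34920 cm⁻¹.

-34920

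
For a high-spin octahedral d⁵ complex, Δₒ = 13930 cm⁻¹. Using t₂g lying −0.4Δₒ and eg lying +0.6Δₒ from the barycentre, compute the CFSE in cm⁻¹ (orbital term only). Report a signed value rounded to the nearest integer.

The d⁵ electrons fill as t₂g³ eg².
CFSE(orbital) = 3×(-0.4Δₒ) + 2×(0.6Δₒ) = 0.0Δₒ; with Δₒ = 13930 cm⁻¹ that is 0 cm⁻¹.

0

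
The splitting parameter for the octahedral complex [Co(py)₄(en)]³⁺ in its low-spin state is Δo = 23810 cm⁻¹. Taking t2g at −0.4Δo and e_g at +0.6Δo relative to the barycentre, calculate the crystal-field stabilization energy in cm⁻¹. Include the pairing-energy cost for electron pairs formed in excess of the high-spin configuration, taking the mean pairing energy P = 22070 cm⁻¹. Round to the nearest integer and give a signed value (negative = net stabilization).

-13004

Ligand charges: 4×(+0) from py and 1×(+0) from en sum to +0; with overall charge +3, Co is +3.
Group 9 minus oxidation state +3 gives a d⁶ configuration for Co³⁺.
Electron filling gives t2g^6 e_g^0.
CFSE(orbital) = 6×(-0.4Δo) + 0×(0.6Δo) = -2.4Δo; with Δo = 23810 cm⁻¹ that is -57144 cm⁻¹.
Pairing penalty: 3 pairs vs 1 in the high-spin reference → 2 extra × P = 44140 cm⁻¹.
Net CFSE = -57144 + 44140 = -13004 cm⁻¹.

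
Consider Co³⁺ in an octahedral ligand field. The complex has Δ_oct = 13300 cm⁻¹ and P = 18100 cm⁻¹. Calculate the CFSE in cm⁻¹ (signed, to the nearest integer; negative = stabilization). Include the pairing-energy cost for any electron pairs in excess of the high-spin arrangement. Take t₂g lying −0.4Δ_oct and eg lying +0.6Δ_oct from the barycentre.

-5320

Co is in group 9, so Co³⁺ is d⁶ (9 − 3 = 6).
With Δ_oct < P the complex is high-spin.
That gives t₂g⁴ eg².
Orbital CFSE = -0.4Δ_oct = -0.4 × 13300 = -5320 cm⁻¹.
High-spin has no excess pairs, so no pairing correction applies.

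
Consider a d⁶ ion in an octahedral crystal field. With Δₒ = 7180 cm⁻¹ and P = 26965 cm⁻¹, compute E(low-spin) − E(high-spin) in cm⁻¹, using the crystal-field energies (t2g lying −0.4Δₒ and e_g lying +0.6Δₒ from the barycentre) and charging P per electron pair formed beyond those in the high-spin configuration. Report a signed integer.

39570

High-spin d⁶ fills as t2g^4 e_g^2 with CFSE 4(−0.4) + 2(+0.6) = -0.4Δₒ = -2872 cm⁻¹.
For low-spin the configuration is t2g^6 e_g^0: orbital energy -2.4 × 7180 = -17232 cm⁻¹, and 2 additional pairs relative to high-spin add 53930 cm⁻¹, giving 36698 cm⁻¹.
The difference is 36698 − (-2872) = 39570 cm⁻¹, so high-spin lies lower.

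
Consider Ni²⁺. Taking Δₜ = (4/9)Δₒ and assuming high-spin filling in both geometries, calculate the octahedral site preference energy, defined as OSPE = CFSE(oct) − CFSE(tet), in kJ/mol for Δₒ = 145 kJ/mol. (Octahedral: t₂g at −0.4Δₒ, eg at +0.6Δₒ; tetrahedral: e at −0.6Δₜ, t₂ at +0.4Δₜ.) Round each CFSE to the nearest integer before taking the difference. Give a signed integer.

-122

Group 10 minus oxidation state +2 gives a d⁸ configuration for Ni²⁺.
Octahedral high-spin t2g^6 e_g^2: CFSE = -1.2 × 145 = -174 kJ/mol.
Tetrahedral e^4 t2^4 gives -0.8Δₜ = -0.8 × (4/9) × 145 = -52 kJ/mol.
Subtracting, OSPE = -174 − (-52) = -122 kJ/mol.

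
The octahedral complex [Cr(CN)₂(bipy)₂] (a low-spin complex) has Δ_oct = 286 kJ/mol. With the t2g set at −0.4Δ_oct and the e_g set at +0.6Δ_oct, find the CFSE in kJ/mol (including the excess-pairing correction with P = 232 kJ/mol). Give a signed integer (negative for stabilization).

Ligand charges: 2×(-1) from CN⁻ and 2×(+0) from bipy sum to -2; with overall charge +0, Cr is +2.
Cr sits in group 6; removing 2 electrons leaves Cr²⁺ with 6 − 2 = 4 d electrons.
Electron filling gives t2g^4 e_g^0.
CFSE(orbital) = 4×(-0.4Δ_oct) + 0×(0.6Δ_oct) = -1.6Δ_oct; with Δ_oct = 286 kJ/mol that is -458 kJ/mol.
High-spin d⁴ would be t2g^3 e_g^1 with 0 pairs; low-spin has 1, so 1 excess pair costs +1P = +232 kJ/mol.
Overall CFSE = -458 + 232 = -226 kJ/mol.

-226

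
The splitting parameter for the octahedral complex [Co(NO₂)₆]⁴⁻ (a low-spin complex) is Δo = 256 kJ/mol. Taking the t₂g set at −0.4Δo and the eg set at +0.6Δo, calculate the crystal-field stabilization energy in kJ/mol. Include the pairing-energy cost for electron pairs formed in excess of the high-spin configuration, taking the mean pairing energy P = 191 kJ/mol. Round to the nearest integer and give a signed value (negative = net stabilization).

-270

Each NO₂⁻ contributes -1; 6 × (-1) = -6. With overall charge -4, Co is in the +2 oxidation state.
Co²⁺: group 9, so d-count = 9 − 2 = 7.
The d⁷ electrons fill as t₂g⁶ eg¹.
Orbital CFSE = 6(-0.4) + 1(0.6) = -1.8Δo = -1.8 × 256 = -461 kJ/mol.
High-spin d⁷ would be t₂g⁵ eg² with 2 pairs; low-spin has 3, so 1 excess pair costs +1P = +191 kJ/mol.
Net CFSE = -461 + 191 = -270 kJ/mol.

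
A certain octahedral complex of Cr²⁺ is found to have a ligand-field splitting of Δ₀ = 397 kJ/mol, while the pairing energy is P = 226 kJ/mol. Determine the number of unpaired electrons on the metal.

2

Cr sits in group 6; removing 2 electrons leaves Cr²⁺ with 6 − 2 = 4 d electrons.
Δ₀ > P, so pairing is preferred: the ground state is low-spin.
Configuration: t2g^4 e_g^0.
Unpaired electrons: 2.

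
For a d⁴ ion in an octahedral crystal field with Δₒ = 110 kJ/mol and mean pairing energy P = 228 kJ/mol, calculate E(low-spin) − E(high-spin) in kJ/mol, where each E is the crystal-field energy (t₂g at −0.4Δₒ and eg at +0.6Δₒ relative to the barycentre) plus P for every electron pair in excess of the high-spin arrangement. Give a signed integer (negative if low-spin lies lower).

118

High-spin d⁴ fills as t₂g³ eg¹ with CFSE 3(−0.4) + 1(+0.6) = -0.6Δₒ = -66 kJ/mol.
Low-spin: t₂g⁴ eg⁰, orbital CFSE = -1.6Δₒ = -176 kJ/mol; plus 1 excess pair × P = +228 kJ/mol; total 52 kJ/mol.
The difference is 52 − (-66) = 118 kJ/mol, so high-spin lies lower.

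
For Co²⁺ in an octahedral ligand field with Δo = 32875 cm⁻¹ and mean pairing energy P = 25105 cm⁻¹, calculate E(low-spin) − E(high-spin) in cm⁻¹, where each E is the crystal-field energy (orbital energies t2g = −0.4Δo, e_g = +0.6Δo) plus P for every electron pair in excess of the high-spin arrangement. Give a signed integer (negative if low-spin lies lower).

-7770

Group 9 minus oxidation state +2 gives a d⁷ configuration for Co²⁺.
High-spin: t2g^5 e_g^2, CFSE = -0.8Δo = -26300 cm⁻¹.
For low-spin the configuration is t2g^6 e_g^1: orbital energy -1.8 × 32875 = -59175 cm⁻¹, and 1 additional pair relative to high-spin adds 25105 cm⁻¹, giving -34070 cm⁻¹.
Thus E(LS) − E(HS) = -7770 cm⁻¹.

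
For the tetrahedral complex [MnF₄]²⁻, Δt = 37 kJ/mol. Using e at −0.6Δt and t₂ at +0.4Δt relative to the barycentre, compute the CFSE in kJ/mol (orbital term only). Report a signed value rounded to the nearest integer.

Each F⁻ contributes -1; 4 × (-1) = -4. With overall charge -2, Mn is in the +2 oxidation state.
Mn is in group 7, so Mn²⁺ is d⁵ (7 − 2 = 5).
Tetrahedral splitting is small, so the complex is high-spin.
Electron filling gives e² t₂³.
Orbital CFSE = 2(-0.6) + 3(0.4) = 0.0Δt = 0.0 × 37 = 0 kJ/mol.

0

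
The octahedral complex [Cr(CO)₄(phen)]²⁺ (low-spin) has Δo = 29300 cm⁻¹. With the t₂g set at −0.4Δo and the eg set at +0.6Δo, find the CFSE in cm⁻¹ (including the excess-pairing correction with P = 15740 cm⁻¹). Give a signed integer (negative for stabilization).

Ligand charges: 4×(+0) from CO and 1×(+0) from phen sum to +0; with overall charge +2, Cr is +2.
Group 6 minus oxidation state +2 gives a d⁴ configuration for Cr²⁺.
Electron filling gives t₂g⁴ eg⁰.
Orbital CFSE = 4(-0.4) + 0(0.6) = -1.6Δo = -1.6 × 29300 = -46880 cm⁻¹.
High-spin d⁴ would be t₂g³ eg¹ with 0 pairs; low-spin has 1, so 1 excess pair costs +1P = +15740 cm⁻¹.
Combining: -46880 + 15740 = -31140 cm⁻¹.

-31140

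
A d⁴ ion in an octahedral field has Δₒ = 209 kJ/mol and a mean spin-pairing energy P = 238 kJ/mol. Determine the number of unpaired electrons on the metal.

4

Δₒ < P, so pairing is avoided: the ground state is high-spin.
That gives t2g^3 e_g^1.
Unpaired electrons: 4.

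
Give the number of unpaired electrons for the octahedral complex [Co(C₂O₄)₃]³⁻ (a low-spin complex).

Each C₂O₄²⁻ contributes -2; 3 × (-2) = -6. With overall charge -3, Co is in the +3 oxidation state.
Group 9 minus oxidation state +3 gives a d⁶ configuration for Co³⁺.
Configuration: t₂g⁶ eg⁰, giving 0 unpaired electrons.

0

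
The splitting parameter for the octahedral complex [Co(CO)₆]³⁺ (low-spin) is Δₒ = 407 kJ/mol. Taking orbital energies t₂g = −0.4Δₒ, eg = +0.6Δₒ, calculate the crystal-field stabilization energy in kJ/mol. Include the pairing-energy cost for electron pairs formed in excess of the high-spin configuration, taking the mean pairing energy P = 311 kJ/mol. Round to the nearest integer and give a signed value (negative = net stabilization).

-355

CO is neutral, so the +3 overall charge sits on Co: oxidation state +3.
Co is in group 9, so Co³⁺ is d⁶ (9 − 3 = 6).
The d⁶ electrons fill as t₂g⁶ eg⁰.
Orbital CFSE = 6(-0.4) + 0(0.6) = -2.4Δₒ = -2.4 × 407 = -977 kJ/mol.
High-spin d⁶ would be t₂g⁴ eg² with 1 pair; low-spin has 3, so 2 excess pairs cost +2P = +622 kJ/mol.
Combining: -977 + 622 = -355 kJ/mol.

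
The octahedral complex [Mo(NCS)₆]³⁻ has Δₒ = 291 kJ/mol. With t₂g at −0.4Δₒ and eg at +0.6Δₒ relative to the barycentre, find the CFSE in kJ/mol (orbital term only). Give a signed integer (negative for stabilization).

Each NCS⁻ contributes -1; 6 × (-1) = -6. With overall charge -3, Mo is in the +3 oxidation state.
Mo is in group 6, so Mo³⁺ is d³ (6 − 3 = 3).
Electron filling gives t₂g³ eg⁰.
The orbital stabilization is -1.2Δₒ = -1.2 × 291 = -349 kJ/mol.

-349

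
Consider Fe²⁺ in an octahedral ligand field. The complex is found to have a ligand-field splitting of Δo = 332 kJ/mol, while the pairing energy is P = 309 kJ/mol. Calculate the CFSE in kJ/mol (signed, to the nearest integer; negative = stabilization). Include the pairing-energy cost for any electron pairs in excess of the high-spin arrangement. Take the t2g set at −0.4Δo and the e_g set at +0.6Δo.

Group 8 minus oxidation state +2 gives a d⁶ configuration for Fe²⁺.
Here Δo > P (332 > 309), so the low-spin state is favoured.
Configuration: t2g^6 e_g^0.
Orbital CFSE = -2.4Δo = -2.4 × 332 = -797 kJ/mol.
Excess pairs vs high-spin: 3 − 1 = 2; pairing cost = +618 kJ/mol.
Net CFSE = -797 + 618 = -179 kJ/mol.

-179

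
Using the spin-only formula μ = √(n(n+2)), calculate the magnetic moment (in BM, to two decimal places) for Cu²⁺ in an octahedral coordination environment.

1.73 BM

Cu²⁺: group 11, so d-count = 11 − 2 = 9.
Configuration: t₂g⁶ eg³ → 1 unpaired electron.
μ(spin-only) = √[1(1+2)] = √3 ≈ 1.73 BM.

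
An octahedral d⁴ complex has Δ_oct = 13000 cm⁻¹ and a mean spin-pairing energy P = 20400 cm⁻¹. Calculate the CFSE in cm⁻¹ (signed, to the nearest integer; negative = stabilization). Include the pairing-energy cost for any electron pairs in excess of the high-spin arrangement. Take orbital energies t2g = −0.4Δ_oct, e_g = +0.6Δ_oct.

Since Δ_oct = 13000 cm⁻¹ < P = 20400 cm⁻¹, the complex adopts the high-spin configuration.
Configuration: t2g^3 e_g^1.
Orbital CFSE = -0.6Δ_oct = -0.6 × 13000 = -7800 cm⁻¹.
High-spin has no excess pairs, so no pairing correction applies.

-7800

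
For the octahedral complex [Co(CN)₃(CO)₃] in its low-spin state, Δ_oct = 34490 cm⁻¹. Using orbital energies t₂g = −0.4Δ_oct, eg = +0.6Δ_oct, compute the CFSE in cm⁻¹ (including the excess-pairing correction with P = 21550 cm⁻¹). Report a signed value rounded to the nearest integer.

-39676

Ligand charges: 3×(-1) from CN⁻ and 3×(+0) from CO sum to -3; with overall charge +0, Co is +3.
Co sits in group 9; removing 3 electrons leaves Co³⁺ with 9 − 3 = 6 d electrons.
Configuration: t₂g⁶ eg⁰.
CFSE(orbital) = 6×(-0.4Δ_oct) + 0×(0.6Δ_oct) = -2.4Δ_oct; with Δ_oct = 34490 cm⁻¹ that is -82776 cm⁻¹.
High-spin d⁶ would be t₂g⁴ eg² with 1 pair; low-spin has 3, so 2 excess pairs cost +2P = +43100 cm⁻¹.
Net CFSE = -82776 + 43100 = -39676 cm⁻¹.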